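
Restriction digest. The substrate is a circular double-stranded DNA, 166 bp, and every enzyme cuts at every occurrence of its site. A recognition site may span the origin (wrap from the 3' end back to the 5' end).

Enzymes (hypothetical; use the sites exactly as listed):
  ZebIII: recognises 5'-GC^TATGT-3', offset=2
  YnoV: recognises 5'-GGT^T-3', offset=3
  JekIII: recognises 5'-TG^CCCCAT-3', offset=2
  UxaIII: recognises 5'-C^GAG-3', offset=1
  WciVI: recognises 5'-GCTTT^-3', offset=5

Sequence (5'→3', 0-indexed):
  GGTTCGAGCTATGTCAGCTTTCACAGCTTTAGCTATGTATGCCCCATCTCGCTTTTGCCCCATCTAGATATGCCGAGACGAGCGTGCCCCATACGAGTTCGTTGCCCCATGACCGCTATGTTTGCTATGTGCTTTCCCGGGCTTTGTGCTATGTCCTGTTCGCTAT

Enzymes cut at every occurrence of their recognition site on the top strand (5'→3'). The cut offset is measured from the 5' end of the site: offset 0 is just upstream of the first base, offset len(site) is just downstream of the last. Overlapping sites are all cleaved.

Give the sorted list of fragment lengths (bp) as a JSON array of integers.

[2,2,3,4,4,5,7,8,8,9,9,10,10,10,12,12,14,17,20]

Site scan:
  ZebIII GCTATGT/2: at [7, 31, 114, 123, 147] ⇒ [9, 33, 116, 125, 149]
  YnoV GGTT/3: at [0] ⇒ [3]
  JekIII TGCCCCAT/2: at [39, 55, 84, 102] ⇒ [41, 57, 86, 104]
  UxaIII CGAG/1: at [4, 73, 78, 93] ⇒ [5, 74, 79, 94]
  WciVI GCTTT/5: at [16, 25, 50, 130, 140] ⇒ [21, 30, 55, 135, 145]

All cut coordinates (distinct, sorted): [3, 5, 9, 21, 30, 33, 41, 55, 57, 74, 79, 86, 94, 104, 116, 125, 135, 145, 149]

Fragments:
  3→5: 2 bp
  5→9: 4 bp
  9→21: 12 bp
  21→30: 9 bp
  30→33: 3 bp
  33→41: 8 bp
  41→55: 14 bp
  55→57: 2 bp
  57→74: 17 bp
  74→79: 5 bp
  79→86: 7 bp
  86→94: 8 bp
  94→104: 10 bp
  104→116: 12 bp
  116→125: 9 bp
  125→135: 10 bp
  135→145: 10 bp
  145→149: 4 bp
  149→3 (wrap): 166-149+3 = 20 bp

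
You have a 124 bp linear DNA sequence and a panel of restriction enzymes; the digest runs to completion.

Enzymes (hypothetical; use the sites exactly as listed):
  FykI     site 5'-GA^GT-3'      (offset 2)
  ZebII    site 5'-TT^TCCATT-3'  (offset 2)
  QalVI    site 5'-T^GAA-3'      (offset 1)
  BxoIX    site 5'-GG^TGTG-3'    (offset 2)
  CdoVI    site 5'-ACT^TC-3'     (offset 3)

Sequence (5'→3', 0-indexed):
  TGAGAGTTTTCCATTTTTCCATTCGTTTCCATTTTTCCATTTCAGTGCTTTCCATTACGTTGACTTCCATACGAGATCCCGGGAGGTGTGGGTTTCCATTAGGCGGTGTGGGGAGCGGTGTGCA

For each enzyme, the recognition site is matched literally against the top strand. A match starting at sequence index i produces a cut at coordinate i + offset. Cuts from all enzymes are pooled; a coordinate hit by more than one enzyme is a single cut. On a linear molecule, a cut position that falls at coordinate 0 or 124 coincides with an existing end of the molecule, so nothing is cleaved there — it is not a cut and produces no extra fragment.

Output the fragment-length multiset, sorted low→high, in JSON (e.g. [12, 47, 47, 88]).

Scan for sites:
  FykI (GAGT, off=2): starts [3] → cuts [5]
  ZebII (TTTCCATT, off=2): starts [7, 15, 25, 33, 48, 92] → cuts [9, 17, 27, 35, 50, 94]
  QalVI (TGAA, off=1): no sites
  BxoIX (GGTGTG, off=2): starts [84, 104, 116] → cuts [86, 106, 118]
  CdoVI (ACTTC, off=3): starts [62] → cuts [65]

Pooled cuts: [5, 9, 17, 27, 35, 50, 65, 86, 94, 106, 118]

Fragments:
  [0,5): 5 bp
  [5,9): 4 bp
  [9,17): 8 bp
  [17,27): 10 bp
  [27,35): 8 bp
  [35,50): 15 bp
  [50,65): 15 bp
  [65,86): 21 bp
  [86,94): 8 bp
  [94,106): 12 bp
  [106,118): 12 bp
  [118,124): 6 bp

[4,5,6,8,8,8,10,12,12,15,15,21]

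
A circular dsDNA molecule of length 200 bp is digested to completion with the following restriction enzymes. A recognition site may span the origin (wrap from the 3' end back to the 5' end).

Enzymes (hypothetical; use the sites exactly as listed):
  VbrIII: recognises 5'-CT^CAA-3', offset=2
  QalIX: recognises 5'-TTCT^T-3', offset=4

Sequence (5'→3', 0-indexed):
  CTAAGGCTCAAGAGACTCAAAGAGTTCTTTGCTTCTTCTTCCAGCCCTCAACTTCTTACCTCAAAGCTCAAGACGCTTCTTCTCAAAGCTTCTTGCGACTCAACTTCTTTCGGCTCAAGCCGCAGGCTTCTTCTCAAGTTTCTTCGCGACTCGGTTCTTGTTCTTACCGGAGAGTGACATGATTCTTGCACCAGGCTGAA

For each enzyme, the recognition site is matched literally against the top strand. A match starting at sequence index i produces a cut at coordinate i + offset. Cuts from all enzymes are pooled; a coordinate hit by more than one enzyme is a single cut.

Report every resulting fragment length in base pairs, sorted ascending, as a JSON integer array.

Site scan:
  VbrIII CTCAA/2: at [6, 15, 46, 59, 66, 81, 98, 113, 132] ⇒ [8, 17, 48, 61, 68, 83, 100, 115, 134]
  QalIX TTCTT/4: at [24, 32, 35, 52, 76, 89, 104, 127, 139, 154, 160, 182] ⇒ [28, 36, 39, 56, 80, 93, 108, 131, 143, 158, 164, 186]

Pooled cuts: [8, 17, 28, 36, 39, 48, 56, 61, 68, 80, 83, 93, 100, 108, 115, 131, 134, 143, 158, 164, 186]

Fragment lengths:
  8→17: 9 bp
  17→28: 11 bp
  28→36: 8 bp
  36→39: 3 bp
  39→48: 9 bp
  48→56: 8 bp
  56→61: 5 bp
  61→68: 7 bp
  68→80: 12 bp
  80→83: 3 bp
  83→93: 10 bp
  93→100: 7 bp
  100→108: 8 bp
  108→115: 7 bp
  115→131: 16 bp
  131→134: 3 bp
  134→143: 9 bp
  143→158: 15 bp
  158→164: 6 bp
  164→186: 22 bp
  186→8 (wrap): 200-186+8 = 22 bp

[3,3,3,5,6,7,7,7,8,8,8,9,9,9,10,11,12,15,16,22,22]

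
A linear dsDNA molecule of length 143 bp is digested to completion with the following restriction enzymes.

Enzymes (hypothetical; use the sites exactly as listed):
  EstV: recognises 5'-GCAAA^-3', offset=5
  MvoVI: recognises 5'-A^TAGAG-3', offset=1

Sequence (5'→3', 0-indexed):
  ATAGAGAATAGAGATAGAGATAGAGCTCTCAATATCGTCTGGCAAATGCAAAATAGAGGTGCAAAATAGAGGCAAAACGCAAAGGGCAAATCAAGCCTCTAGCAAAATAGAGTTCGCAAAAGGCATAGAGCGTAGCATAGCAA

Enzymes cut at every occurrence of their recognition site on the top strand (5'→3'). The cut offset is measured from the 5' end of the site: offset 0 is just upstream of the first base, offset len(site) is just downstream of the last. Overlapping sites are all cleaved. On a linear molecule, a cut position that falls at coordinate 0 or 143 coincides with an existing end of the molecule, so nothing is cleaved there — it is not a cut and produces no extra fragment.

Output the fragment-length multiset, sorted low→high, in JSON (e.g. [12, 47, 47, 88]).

Per-enzyme occurrences:
  EstV (GCAAA, off=5): starts [41, 47, 60, 71, 78, 85, 101, 115] → cuts [46, 52, 65, 76, 83, 90, 106, 120]
  MvoVI (ATAGAG, off=1): starts [0, 7, 13, 19, 52, 65, 106, 124] → cuts [1, 8, 14, 20, 53, 66, 107, 125]

All cut coordinates (distinct, sorted): [1, 8, 14, 20, 46, 52, 53, 65, 66, 76, 83, 90, 106, 107, 120, 125]

Fragments:
  [0,1): 1 bp
  [1,8): 7 bp
  [8,14): 6 bp
  [14,20): 6 bp
  [20,46): 26 bp
  [46,52): 6 bp
  [52,53): 1 bp
  [53,65): 12 bp
  [65,66): 1 bp
  [66,76): 10 bp
  [76,83): 7 bp
  [83,90): 7 bp
  [90,106): 16 bp
  [106,107): 1 bp
  [107,120): 13 bp
  [120,125): 5 bp
  [125,143): 18 bp

[1,1,1,1,5,6,6,6,7,7,7,10,12,13,16,18,26]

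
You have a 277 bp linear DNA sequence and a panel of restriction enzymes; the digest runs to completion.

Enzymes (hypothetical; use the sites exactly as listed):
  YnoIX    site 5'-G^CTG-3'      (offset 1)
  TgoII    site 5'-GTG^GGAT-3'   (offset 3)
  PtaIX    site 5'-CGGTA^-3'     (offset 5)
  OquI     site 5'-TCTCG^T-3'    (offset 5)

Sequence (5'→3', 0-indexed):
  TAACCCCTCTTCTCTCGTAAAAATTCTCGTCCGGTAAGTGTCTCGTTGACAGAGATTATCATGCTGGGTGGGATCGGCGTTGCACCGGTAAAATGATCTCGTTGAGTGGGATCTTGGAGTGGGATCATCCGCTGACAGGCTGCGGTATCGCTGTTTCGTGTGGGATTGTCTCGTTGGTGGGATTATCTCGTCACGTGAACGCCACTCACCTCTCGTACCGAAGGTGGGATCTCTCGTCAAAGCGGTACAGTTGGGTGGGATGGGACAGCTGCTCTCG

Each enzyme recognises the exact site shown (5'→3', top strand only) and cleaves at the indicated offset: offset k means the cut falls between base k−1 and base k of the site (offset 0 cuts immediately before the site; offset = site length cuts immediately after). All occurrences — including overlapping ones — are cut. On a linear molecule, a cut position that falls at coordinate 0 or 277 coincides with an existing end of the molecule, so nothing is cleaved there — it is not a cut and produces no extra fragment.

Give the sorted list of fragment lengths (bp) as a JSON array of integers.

[3,6,7,7,7,8,8,9,9,10,10,10,11,11,11,11,11,11,12,12,13,17,18,20,25]

Site scan:
  YnoIX (GCTG, off=1): starts [62, 130, 138, 149, 267] → cuts [63, 131, 139, 150, 268]
  TgoII (GTGGGAT, off=3): starts [67, 105, 118, 159, 176, 223, 254] → cuts [70, 108, 121, 162, 179, 226, 257]
  PtaIX (CGGTA, off=5): starts [31, 85, 142, 242] → cuts [36, 90, 147, 247]
  OquI (TCTCGT, off=5): starts [12, 24, 40, 96, 168, 185, 210, 231] → cuts [17, 29, 45, 101, 173, 190, 215, 236]

Pooled cuts: [17, 29, 36, 45, 63, 70, 90, 101, 108, 121, 131, 139, 147, 150, 162, 173, 179, 190, 215, 226, 236, 247, 257, 268]

Fragment lengths:
  [0,17): 17 bp
  [17,29): 12 bp
  [29,36): 7 bp
  [36,45): 9 bp
  [45,63): 18 bp
  [63,70): 7 bp
  [70,90): 20 bp
  [90,101): 11 bp
  [101,108): 7 bp
  [108,121): 13 bp
  [121,131): 10 bp
  [131,139): 8 bp
  [139,147): 8 bp
  [147,150): 3 bp
  [150,162): 12 bp
  [162,173): 11 bp
  [173,179): 6 bp
  [179,190): 11 bp
  [190,215): 25 bp
  [215,226): 11 bp
  [226,236): 10 bp
  [236,247): 11 bp
  [247,257): 10 bp
  [257,268): 11 bp
  [268,277): 9 bp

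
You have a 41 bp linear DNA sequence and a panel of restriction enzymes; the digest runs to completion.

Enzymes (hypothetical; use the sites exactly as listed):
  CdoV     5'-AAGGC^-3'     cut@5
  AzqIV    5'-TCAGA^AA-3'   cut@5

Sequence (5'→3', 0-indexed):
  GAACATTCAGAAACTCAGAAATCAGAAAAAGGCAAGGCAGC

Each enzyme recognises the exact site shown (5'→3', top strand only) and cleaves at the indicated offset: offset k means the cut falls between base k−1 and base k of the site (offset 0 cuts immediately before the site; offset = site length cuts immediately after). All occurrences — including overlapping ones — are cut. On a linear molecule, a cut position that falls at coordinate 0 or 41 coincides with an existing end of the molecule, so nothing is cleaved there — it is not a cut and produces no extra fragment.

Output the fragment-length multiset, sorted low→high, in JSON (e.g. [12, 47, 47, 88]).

Per-enzyme occurrences:
  CdoV (AAGGC, off=5): starts [28, 33] → cuts [33, 38]
  AzqIV (TCAGAAA, off=5): starts [6, 14, 21] → cuts [11, 19, 26]

Pooled cuts: [11, 19, 26, 33, 38]

Fragments:
  [0,11): 11 bp
  [11,19): 8 bp
  [19,26): 7 bp
  [26,33): 7 bp
  [33,38): 5 bp
  [38,41): 3 bp

[3,5,7,7,8,11]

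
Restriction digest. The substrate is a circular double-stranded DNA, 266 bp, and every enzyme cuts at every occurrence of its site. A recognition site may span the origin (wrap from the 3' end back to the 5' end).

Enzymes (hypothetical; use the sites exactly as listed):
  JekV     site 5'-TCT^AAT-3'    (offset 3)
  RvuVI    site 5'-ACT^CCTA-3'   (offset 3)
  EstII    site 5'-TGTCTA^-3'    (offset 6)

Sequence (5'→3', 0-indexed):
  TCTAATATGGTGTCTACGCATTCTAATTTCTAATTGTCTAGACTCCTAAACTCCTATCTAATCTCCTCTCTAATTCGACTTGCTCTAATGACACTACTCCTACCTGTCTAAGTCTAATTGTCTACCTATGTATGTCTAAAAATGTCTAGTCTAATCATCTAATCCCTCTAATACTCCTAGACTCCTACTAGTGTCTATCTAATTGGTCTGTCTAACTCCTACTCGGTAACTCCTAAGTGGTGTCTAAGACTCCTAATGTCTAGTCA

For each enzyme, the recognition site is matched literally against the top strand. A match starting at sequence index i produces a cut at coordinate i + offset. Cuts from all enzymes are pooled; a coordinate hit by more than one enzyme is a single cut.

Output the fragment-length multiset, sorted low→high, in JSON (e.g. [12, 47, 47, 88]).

Per-enzyme occurrences:
  JekV (TCTAAT, off=3): starts [0, 21, 28, 56, 68, 83, 112, 149, 157, 166, 197] → cuts [3, 24, 31, 59, 71, 86, 115, 152, 160, 169, 200]
  RvuVI (ACTCCTA, off=3): starts [41, 49, 95, 172, 180, 214, 228, 248] → cuts [44, 52, 98, 175, 183, 217, 231, 251]
  EstII (TGTCTA, off=6): starts [10, 34, 104, 118, 132, 142, 191, 208, 240, 256] → cuts [16, 40, 110, 124, 138, 148, 197, 214, 246, 262]

Pooled cuts: [3, 16, 24, 31, 40, 44, 52, 59, 71, 86, 98, 110, 115, 124, 138, 148, 152, 160, 169, 175, 183, 197, 200, 214, 217, 231, 246, 251, 262]

Fragment lengths:
  3→16: 13 bp
  16→24: 8 bp
  24→31: 7 bp
  31→40: 9 bp
  40→44: 4 bp
  44→52: 8 bp
  52→59: 7 bp
  59→71: 12 bp
  71→86: 15 bp
  86→98: 12 bp
  98→110: 12 bp
  110→115: 5 bp
  115→124: 9 bp
  124→138: 14 bp
  138→148: 10 bp
  148→152: 4 bp
  152→160: 8 bp
  160→169: 9 bp
  169→175: 6 bp
  175→183: 8 bp
  183→197: 14 bp
  197→200: 3 bp
  200→214: 14 bp
  214→217: 3 bp
  217→231: 14 bp
  231→246: 15 bp
  246→251: 5 bp
  251→262: 11 bp
  262→3 (wrap): 266-262+3 = 7 bp

[3,3,4,4,5,5,6,7,7,7,8,8,8,8,9,9,9,10,11,12,12,12,13,14,14,14,14,15,15]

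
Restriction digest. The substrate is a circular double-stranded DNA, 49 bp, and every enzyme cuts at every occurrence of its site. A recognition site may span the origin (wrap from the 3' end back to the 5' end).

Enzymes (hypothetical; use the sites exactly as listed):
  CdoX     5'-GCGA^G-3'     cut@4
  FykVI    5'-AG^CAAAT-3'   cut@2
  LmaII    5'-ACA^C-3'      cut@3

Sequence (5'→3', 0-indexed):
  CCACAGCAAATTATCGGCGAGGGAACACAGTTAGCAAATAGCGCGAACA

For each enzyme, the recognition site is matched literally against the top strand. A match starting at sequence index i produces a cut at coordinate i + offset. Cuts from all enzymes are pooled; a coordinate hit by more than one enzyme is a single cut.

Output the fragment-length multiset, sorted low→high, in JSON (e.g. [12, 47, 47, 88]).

Site scan:
  CdoX (GCGAG, off=4): starts [16] → cuts [20]
  FykVI (AGCAAAT, off=2): starts [4, 32] → cuts [6, 34]
  LmaII (ACAC, off=3): starts [24, 46] → cuts [0, 27]

All cut coordinates (distinct, sorted): [0, 6, 20, 27, 34]

Fragments:
  0→6: 6 bp
  6→20: 14 bp
  20→27: 7 bp
  27→34: 7 bp
  34→0 (wrap): 49-34+0 = 15 bp

[6,7,7,14,15]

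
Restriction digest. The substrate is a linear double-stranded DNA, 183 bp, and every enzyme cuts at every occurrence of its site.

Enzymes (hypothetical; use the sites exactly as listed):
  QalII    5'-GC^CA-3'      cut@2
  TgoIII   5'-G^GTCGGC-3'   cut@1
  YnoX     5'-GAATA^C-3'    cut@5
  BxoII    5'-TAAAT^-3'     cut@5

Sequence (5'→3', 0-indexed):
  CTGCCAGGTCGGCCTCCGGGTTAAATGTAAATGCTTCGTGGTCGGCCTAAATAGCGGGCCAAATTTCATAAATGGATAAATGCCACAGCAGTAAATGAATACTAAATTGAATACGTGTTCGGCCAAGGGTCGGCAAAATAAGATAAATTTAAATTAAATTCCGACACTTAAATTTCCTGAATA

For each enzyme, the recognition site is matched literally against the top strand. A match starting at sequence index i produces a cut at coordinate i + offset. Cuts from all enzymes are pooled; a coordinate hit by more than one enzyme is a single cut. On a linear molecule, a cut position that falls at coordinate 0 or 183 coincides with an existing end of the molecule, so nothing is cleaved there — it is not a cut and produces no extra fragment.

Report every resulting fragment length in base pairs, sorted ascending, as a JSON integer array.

[2,3,4,5,5,5,6,6,6,6,7,8,8,10,10,12,13,14,14,19,20]

Per-enzyme occurrences:
  QalII (GCCA, off=2): starts [2, 57, 81, 121] → cuts [4, 59, 83, 123]
  TgoIII (GGTCGGC, off=1): starts [6, 39, 127] → cuts [7, 40, 128]
  YnoX (GAATAC, off=5): starts [96, 108] → cuts [101, 113]
  BxoII (TAAAT, off=5): starts [21, 27, 47, 68, 76, 91, 102, 143, 149, 154, 168] → cuts [26, 32, 52, 73, 81, 96, 107, 148, 154, 159, 173]

Pooled cuts: [4, 7, 26, 32, 40, 52, 59, 73, 81, 83, 96, 101, 107, 113, 123, 128, 148, 154, 159, 173]

Fragments:
  [0,4): 4 bp
  [4,7): 3 bp
  [7,26): 19 bp
  [26,32): 6 bp
  [32,40): 8 bp
  [40,52): 12 bp
  [52,59): 7 bp
  [59,73): 14 bp
  [73,81): 8 bp
  [81,83): 2 bp
  [83,96): 13 bp
  [96,101): 5 bp
  [101,107): 6 bp
  [107,113): 6 bp
  [113,123): 10 bp
  [123,128): 5 bp
  [128,148): 20 bp
  [148,154): 6 bp
  [154,159): 5 bp
  [159,173): 14 bp
  [173,183): 10 bp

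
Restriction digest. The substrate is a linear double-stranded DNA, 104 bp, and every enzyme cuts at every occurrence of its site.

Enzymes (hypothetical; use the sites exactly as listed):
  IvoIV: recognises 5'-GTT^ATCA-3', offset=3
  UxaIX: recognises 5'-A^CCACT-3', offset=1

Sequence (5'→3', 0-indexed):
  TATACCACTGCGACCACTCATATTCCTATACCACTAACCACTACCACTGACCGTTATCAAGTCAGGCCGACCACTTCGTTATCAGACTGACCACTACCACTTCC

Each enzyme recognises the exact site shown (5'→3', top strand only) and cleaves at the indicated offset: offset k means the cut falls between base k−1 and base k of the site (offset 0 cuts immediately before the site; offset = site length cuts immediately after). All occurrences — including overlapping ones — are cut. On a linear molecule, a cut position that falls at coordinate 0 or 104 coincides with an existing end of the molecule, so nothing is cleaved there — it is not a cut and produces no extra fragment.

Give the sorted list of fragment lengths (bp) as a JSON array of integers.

Per-enzyme occurrences:
  IvoIV GTTATCA/3: at [52, 77] ⇒ [55, 80]
  UxaIX ACCACT/1: at [3, 12, 29, 36, 42, 69, 89, 95] ⇒ [4, 13, 30, 37, 43, 70, 90, 96]

All cut coordinates (distinct, sorted): [4, 13, 30, 37, 43, 55, 70, 80, 90, 96]

Fragment lengths:
  [0,4): 4 bp
  [4,13): 9 bp
  [13,30): 17 bp
  [30,37): 7 bp
  [37,43): 6 bp
  [43,55): 12 bp
  [55,70): 15 bp
  [70,80): 10 bp
  [80,90): 10 bp
  [90,96): 6 bp
  [96,104): 8 bp

[4,6,6,7,8,9,10,10,12,15,17]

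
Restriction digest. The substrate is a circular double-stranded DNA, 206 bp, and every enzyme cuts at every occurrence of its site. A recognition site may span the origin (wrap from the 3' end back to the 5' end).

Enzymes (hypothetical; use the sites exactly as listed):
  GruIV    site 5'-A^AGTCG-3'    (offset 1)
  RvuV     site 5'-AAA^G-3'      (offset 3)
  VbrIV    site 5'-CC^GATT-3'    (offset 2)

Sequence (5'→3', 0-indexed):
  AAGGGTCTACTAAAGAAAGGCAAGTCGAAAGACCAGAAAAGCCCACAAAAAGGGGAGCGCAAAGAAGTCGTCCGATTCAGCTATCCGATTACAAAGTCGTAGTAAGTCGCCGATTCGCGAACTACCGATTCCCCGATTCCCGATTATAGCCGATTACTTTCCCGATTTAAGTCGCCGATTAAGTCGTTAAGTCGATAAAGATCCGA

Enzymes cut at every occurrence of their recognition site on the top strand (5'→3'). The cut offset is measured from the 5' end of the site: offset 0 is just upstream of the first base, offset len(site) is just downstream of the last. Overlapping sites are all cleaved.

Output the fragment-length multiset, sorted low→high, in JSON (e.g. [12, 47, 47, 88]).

Per-enzyme occurrences:
  GruIV AAGTCG/1: at [21, 64, 93, 103, 168, 180, 188] ⇒ [22, 65, 94, 104, 169, 181, 189]
  RvuV AAAG/3: at [11, 15, 27, 37, 48, 60, 92, 196, 205] ⇒ [2, 14, 18, 30, 40, 51, 63, 95, 199]
  VbrIV CCGATT/2: at [71, 84, 109, 124, 132, 139, 149, 161, 174] ⇒ [73, 86, 111, 126, 134, 141, 151, 163, 176]

Pooled cuts: [2, 14, 18, 22, 30, 40, 51, 63, 65, 73, 86, 94, 95, 104, 111, 126, 134, 141, 151, 163, 169, 176, 181, 189, 199]

Fragment lengths:
  2→14: 12 bp
  14→18: 4 bp
  18→22: 4 bp
  22→30: 8 bp
  30→40: 10 bp
  40→51: 11 bp
  51→63: 12 bp
  63→65: 2 bp
  65→73: 8 bp
  73→86: 13 bp
  86→94: 8 bp
  94→95: 1 bp
  95→104: 9 bp
  104→111: 7 bp
  111→126: 15 bp
  126→134: 8 bp
  134→141: 7 bp
  141→151: 10 bp
  151→163: 12 bp
  163→169: 6 bp
  169→176: 7 bp
  176→181: 5 bp
  181→189: 8 bp
  189→199: 10 bp
  199→2 (wrap): 206-199+2 = 9 bp

[1,2,4,4,5,6,7,7,7,8,8,8,8,8,9,9,10,10,10,11,12,12,12,13,15]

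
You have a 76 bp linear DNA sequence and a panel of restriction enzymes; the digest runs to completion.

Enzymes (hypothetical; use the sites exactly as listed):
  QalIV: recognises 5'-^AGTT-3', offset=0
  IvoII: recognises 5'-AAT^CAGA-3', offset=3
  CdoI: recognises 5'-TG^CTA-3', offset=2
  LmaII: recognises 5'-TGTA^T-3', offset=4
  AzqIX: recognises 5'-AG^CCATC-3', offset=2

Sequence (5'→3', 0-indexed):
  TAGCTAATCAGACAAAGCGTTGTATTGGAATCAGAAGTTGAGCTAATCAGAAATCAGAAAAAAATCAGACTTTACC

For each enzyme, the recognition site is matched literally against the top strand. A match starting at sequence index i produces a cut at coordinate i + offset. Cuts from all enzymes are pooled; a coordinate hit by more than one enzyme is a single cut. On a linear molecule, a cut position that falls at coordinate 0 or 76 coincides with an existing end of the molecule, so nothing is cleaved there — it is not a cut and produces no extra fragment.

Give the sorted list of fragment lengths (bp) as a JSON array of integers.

Site scan:
  QalIV AGTT/0: at [35] ⇒ [35]
  IvoII AATCAGA/3: at [5, 28, 44, 51, 62] ⇒ [8, 31, 47, 54, 65]
  CdoI (TGCTA, off=2): no sites
  LmaII TGTAT/4: at [20] ⇒ [24]
  AzqIX (AGCCATC, off=2): no sites

Pooled cuts: [8, 24, 31, 35, 47, 54, 65]

Fragment lengths:
  [0,8): 8 bp
  [8,24): 16 bp
  [24,31): 7 bp
  [31,35): 4 bp
  [35,47): 12 bp
  [47,54): 7 bp
  [54,65): 11 bp
  [65,76): 11 bp

[4,7,7,8,11,11,12,16]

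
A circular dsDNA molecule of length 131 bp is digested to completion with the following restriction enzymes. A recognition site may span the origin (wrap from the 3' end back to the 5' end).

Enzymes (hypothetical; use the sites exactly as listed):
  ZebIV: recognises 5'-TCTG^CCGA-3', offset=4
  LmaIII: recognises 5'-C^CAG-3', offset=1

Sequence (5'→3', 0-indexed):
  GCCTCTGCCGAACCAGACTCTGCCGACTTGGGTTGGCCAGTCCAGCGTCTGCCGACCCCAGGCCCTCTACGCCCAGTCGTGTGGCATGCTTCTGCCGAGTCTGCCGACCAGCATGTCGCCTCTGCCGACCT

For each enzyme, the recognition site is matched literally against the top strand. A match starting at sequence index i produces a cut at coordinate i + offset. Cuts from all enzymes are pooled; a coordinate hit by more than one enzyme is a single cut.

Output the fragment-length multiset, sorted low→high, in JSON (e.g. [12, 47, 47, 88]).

[5,5,6,7,9,9,9,14,15,15,16,21]

Per-enzyme occurrences:
  ZebIV (TCTGCCGA, off=4): starts [3, 18, 47, 90, 99, 120] → cuts [7, 22, 51, 94, 103, 124]
  LmaIII (CCAG, off=1): starts [12, 36, 41, 57, 72, 107] → cuts [13, 37, 42, 58, 73, 108]

Pooled cuts: [7, 13, 22, 37, 42, 51, 58, 73, 94, 103, 108, 124]

Fragment lengths:
  7→13: 6 bp
  13→22: 9 bp
  22→37: 15 bp
  37→42: 5 bp
  42→51: 9 bp
  51→58: 7 bp
  58→73: 15 bp
  73→94: 21 bp
  94→103: 9 bp
  103→108: 5 bp
  108→124: 16 bp
  124→7 (wrap): 131-124+7 = 14 bp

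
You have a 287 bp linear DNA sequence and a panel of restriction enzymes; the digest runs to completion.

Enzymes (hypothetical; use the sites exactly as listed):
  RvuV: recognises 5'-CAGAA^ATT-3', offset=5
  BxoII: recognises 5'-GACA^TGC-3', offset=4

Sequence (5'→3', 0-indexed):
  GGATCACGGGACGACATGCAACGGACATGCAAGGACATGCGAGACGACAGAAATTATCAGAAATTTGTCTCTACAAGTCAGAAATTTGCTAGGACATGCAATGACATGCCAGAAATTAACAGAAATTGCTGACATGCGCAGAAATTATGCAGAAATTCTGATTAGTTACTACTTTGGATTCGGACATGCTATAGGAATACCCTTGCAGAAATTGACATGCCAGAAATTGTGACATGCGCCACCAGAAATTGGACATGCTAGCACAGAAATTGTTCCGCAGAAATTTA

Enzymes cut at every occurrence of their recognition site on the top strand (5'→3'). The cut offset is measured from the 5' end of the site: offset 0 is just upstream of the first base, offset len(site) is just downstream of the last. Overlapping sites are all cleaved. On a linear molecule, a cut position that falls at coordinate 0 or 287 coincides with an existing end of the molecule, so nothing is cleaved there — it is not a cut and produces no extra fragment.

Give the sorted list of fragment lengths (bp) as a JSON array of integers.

[5,7,8,8,8,9,9,10,10,10,10,10,11,11,13,13,13,14,15,16,21,24,32]

Site scan:
  RvuV (CAGAAATT, off=5): starts [47, 57, 78, 109, 119, 138, 149, 205, 220, 242, 263, 277] → cuts [52, 62, 83, 114, 124, 143, 154, 210, 225, 247, 268, 282]
  BxoII (GACATGC, off=4): starts [12, 23, 33, 92, 102, 130, 182, 213, 230, 251] → cuts [16, 27, 37, 96, 106, 134, 186, 217, 234, 255]

All cut coordinates (distinct, sorted): [16, 27, 37, 52, 62, 83, 96, 106, 114, 124, 134, 143, 154, 186, 210, 217, 225, 234, 247, 255, 268, 282]

Fragments:
  [0,16): 16 bp
  [16,27): 11 bp
  [27,37): 10 bp
  [37,52): 15 bp
  [52,62): 10 bp
  [62,83): 21 bp
  [83,96): 13 bp
  [96,106): 10 bp
  [106,114): 8 bp
  [114,124): 10 bp
  [124,134): 10 bp
  [134,143): 9 bp
  [143,154): 11 bp
  [154,186): 32 bp
  [186,210): 24 bp
  [210,217): 7 bp
  [217,225): 8 bp
  [225,234): 9 bp
  [234,247): 13 bp
  [247,255): 8 bp
  [255,268): 13 bp
  [268,282): 14 bp
  [282,287): 5 bp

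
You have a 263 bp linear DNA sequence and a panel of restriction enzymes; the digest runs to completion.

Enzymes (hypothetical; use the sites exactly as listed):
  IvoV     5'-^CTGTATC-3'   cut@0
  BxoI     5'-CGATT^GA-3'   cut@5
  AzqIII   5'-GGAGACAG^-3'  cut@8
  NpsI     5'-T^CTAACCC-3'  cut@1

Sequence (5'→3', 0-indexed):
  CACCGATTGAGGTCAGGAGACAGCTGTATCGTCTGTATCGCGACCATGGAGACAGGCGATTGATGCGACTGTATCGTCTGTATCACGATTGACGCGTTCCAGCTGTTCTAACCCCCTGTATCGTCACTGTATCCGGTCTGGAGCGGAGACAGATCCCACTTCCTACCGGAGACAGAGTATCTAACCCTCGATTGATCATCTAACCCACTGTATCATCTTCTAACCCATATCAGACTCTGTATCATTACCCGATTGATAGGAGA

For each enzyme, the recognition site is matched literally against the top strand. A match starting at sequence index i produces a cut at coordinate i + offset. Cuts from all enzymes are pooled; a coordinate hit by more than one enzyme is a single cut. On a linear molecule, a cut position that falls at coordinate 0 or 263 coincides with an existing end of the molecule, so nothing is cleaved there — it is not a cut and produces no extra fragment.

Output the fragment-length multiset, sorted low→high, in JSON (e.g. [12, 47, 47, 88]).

Site scan:
  IvoV (CTGTATC, off=0): starts [23, 32, 68, 77, 115, 126, 207, 236] → cuts [23, 32, 68, 77, 115, 126, 207, 236]
  BxoI (CGATTGA, off=5): starts [3, 56, 85, 188, 249] → cuts [8, 61, 90, 193, 254]
  AzqIII (GGAGACAG, off=8): starts [15, 47, 144, 167] → cuts [23, 55, 152, 175]
  NpsI (TCTAACCC, off=1): starts [106, 179, 198, 218] → cuts [107, 180, 199, 219]

All cut coordinates (distinct, sorted): [8, 23, 32, 55, 61, 68, 77, 90, 107, 115, 126, 152, 175, 180, 193, 199, 207, 219, 236, 254]

Fragments:
  [0,8): 8 bp
  [8,23): 15 bp
  [23,32): 9 bp
  [32,55): 23 bp
  [55,61): 6 bp
  [61,68): 7 bp
  [68,77): 9 bp
  [77,90): 13 bp
  [90,107): 17 bp
  [107,115): 8 bp
  [115,126): 11 bp
  [126,152): 26 bp
  [152,175): 23 bp
  [175,180): 5 bp
  [180,193): 13 bp
  [193,199): 6 bp
  [199,207): 8 bp
  [207,219): 12 bp
  [219,236): 17 bp
  [236,254): 18 bp
  [254,263): 9 bp

[5,6,6,7,8,8,8,9,9,9,11,12,13,13,15,17,17,18,23,23,26]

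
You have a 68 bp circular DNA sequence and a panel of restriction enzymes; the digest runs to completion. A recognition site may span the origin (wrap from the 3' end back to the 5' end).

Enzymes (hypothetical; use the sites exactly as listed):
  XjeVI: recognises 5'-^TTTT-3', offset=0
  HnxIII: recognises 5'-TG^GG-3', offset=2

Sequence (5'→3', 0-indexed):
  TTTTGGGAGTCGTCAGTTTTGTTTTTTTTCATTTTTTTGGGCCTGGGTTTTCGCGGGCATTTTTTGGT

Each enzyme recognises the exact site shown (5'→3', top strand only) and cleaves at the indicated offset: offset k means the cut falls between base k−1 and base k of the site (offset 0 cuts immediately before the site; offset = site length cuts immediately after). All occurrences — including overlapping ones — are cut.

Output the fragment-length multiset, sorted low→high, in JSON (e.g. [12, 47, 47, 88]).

Scan for sites:
  XjeVI TTTT/0: at [0, 16, 21, 22, 23, 24, 25, 31, 32, 33, 34, 47, 59, 60, 61, 67] ⇒ [0, 16, 21, 22, 23, 24, 25, 31, 32, 33, 34, 47, 59, 60, 61, 67]
  HnxIII TGGG/2: at [3, 37, 43] ⇒ [5, 39, 45]

All cut coordinates (distinct, sorted): [0, 5, 16, 21, 22, 23, 24, 25, 31, 32, 33, 34, 39, 45, 47, 59, 60, 61, 67]

Fragment lengths:
  0→5: 5 bp
  5→16: 11 bp
  16→21: 5 bp
  21→22: 1 bp
  22→23: 1 bp
  23→24: 1 bp
  24→25: 1 bp
  25→31: 6 bp
  31→32: 1 bp
  32→33: 1 bp
  33→34: 1 bp
  34→39: 5 bp
  39→45: 6 bp
  45→47: 2 bp
  47→59: 12 bp
  59→60: 1 bp
  60→61: 1 bp
  61→67: 6 bp
  67→0 (wrap): 68-67+0 = 1 bp

[1,1,1,1,1,1,1,1,1,1,2,5,5,5,6,6,6,11,12]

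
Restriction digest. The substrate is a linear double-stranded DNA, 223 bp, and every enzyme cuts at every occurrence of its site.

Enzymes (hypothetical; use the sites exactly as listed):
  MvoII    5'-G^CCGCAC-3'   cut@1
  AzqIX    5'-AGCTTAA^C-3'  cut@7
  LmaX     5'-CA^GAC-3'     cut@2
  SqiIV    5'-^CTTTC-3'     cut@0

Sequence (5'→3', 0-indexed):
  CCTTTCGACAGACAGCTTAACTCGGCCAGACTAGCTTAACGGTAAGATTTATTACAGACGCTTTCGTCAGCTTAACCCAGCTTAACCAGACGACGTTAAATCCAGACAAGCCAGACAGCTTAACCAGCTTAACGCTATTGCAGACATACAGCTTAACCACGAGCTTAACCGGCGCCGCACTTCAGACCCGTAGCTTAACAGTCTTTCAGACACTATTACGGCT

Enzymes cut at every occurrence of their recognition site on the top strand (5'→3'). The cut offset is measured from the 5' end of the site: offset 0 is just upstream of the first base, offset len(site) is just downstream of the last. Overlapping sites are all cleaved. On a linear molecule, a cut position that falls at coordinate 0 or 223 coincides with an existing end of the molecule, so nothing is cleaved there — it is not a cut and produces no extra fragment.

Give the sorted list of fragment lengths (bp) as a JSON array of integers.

[1,3,4,4,6,6,8,9,9,9,10,10,10,10,10,11,12,14,14,15,15,16,17]

Site scan:
  MvoII GCCGCAC/1: at [173] ⇒ [174]
  AzqIX AGCTTAAC/7: at [13, 32, 68, 78, 116, 125, 149, 161, 191] ⇒ [20, 39, 75, 85, 123, 132, 156, 168, 198]
  LmaX CAGAC/2: at [8, 26, 54, 86, 102, 111, 140, 182, 206] ⇒ [10, 28, 56, 88, 104, 113, 142, 184, 208]
  SqiIV CTTTC/0: at [1, 60, 202] ⇒ [1, 60, 202]

All cut coordinates (distinct, sorted): [1, 10, 20, 28, 39, 56, 60, 75, 85, 88, 104, 113, 123, 132, 142, 156, 168, 174, 184, 198, 202, 208]

Fragment lengths:
  [0,1): 1 bp
  [1,10): 9 bp
  [10,20): 10 bp
  [20,28): 8 bp
  [28,39): 11 bp
  [39,56): 17 bp
  [56,60): 4 bp
  [60,75): 15 bp
  [75,85): 10 bp
  [85,88): 3 bp
  [88,104): 16 bp
  [104,113): 9 bp
  [113,123): 10 bp
  [123,132): 9 bp
  [132,142): 10 bp
  [142,156): 14 bp
  [156,168): 12 bp
  [168,174): 6 bp
  [174,184): 10 bp
  [184,198): 14 bp
  [198,202): 4 bp
  [202,208): 6 bp
  [208,223): 15 bp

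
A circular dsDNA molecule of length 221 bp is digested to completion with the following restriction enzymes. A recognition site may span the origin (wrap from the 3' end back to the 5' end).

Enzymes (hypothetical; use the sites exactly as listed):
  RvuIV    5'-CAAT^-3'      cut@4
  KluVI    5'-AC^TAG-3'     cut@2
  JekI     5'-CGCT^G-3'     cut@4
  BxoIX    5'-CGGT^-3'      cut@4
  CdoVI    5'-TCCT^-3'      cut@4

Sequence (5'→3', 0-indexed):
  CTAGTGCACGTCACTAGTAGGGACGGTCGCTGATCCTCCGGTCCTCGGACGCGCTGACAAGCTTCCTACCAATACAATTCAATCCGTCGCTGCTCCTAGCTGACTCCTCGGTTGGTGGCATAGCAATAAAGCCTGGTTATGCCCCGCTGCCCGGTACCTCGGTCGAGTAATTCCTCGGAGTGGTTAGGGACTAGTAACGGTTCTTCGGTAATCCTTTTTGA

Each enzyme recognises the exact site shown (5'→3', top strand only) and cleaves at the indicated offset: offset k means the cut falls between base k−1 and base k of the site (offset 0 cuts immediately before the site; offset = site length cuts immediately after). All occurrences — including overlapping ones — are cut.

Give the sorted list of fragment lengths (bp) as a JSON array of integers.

Site scan:
  RvuIV CAAT/4: at [69, 74, 79, 123] ⇒ [73, 78, 83, 127]
  KluVI ACTAG/2: at [12, 189, 220] ⇒ [1, 14, 191]
  JekI CGCTG/4: at [27, 51, 87, 144] ⇒ [31, 55, 91, 148]
  BxoIX CGGT/4: at [23, 38, 108, 151, 159, 197, 205] ⇒ [27, 42, 112, 155, 163, 201, 209]
  CdoVI TCCT/4: at [33, 41, 63, 93, 104, 171, 211] ⇒ [37, 45, 67, 97, 108, 175, 215]

Pooled cuts: [1, 14, 27, 31, 37, 42, 45, 55, 67, 73, 78, 83, 91, 97, 108, 112, 127, 148, 155, 163, 175, 191, 201, 209, 215]

Fragment lengths:
  1→14: 13 bp
  14→27: 13 bp
  27→31: 4 bp
  31→37: 6 bp
  37→42: 5 bp
  42→45: 3 bp
  45→55: 10 bp
  55→67: 12 bp
  67→73: 6 bp
  73→78: 5 bp
  78→83: 5 bp
  83→91: 8 bp
  91→97: 6 bp
  97→108: 11 bp
  108→112: 4 bp
  112→127: 15 bp
  127→148: 21 bp
  148→155: 7 bp
  155→163: 8 bp
  163→175: 12 bp
  175→191: 16 bp
  191→201: 10 bp
  201→209: 8 bp
  209→215: 6 bp
  215→1 (wrap): 221-215+1 = 7 bp

[3,4,4,5,5,5,6,6,6,6,7,7,8,8,8,10,10,11,12,12,13,13,15,16,21]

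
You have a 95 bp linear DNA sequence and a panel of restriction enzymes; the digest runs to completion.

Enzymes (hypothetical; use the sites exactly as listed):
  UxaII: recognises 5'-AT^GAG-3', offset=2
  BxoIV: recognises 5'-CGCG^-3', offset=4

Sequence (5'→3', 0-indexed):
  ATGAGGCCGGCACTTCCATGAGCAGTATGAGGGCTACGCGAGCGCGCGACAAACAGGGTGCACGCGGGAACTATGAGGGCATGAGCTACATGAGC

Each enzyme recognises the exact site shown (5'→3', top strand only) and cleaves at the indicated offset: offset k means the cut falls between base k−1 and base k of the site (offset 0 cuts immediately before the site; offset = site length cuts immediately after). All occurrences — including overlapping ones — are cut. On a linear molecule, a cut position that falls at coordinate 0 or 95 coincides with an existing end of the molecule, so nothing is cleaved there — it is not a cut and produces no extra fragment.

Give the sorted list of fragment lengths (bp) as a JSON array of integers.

Per-enzyme occurrences:
  UxaII ATGAG/2: at [0, 17, 26, 72, 80, 89] ⇒ [2, 19, 28, 74, 82, 91]
  BxoIV CGCG/4: at [36, 42, 44, 62] ⇒ [40, 46, 48, 66]

Pooled cuts: [2, 19, 28, 40, 46, 48, 66, 74, 82, 91]

Fragment lengths:
  [0,2): 2 bp
  [2,19): 17 bp
  [19,28): 9 bp
  [28,40): 12 bp
  [40,46): 6 bp
  [46,48): 2 bp
  [48,66): 18 bp
  [66,74): 8 bp
  [74,82): 8 bp
  [82,91): 9 bp
  [91,95): 4 bp

[2,2,4,6,8,8,9,9,12,17,18]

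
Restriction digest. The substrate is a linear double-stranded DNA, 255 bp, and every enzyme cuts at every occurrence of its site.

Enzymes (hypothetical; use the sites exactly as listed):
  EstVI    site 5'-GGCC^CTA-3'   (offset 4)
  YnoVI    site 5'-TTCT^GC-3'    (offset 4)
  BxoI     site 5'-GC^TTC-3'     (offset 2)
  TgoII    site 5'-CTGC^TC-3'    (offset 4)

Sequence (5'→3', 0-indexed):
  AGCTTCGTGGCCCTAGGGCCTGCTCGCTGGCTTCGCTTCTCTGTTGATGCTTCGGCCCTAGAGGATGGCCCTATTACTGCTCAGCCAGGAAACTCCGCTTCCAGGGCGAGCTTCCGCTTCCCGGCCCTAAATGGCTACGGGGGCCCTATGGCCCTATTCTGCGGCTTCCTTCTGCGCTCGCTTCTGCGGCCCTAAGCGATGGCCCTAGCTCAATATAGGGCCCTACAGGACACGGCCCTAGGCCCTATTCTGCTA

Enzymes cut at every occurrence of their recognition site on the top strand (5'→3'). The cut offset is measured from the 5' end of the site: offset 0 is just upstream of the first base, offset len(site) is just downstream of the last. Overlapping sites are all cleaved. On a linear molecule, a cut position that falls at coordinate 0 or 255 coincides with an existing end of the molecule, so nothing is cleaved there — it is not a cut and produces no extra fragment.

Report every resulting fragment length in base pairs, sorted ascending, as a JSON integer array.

[3,4,4,5,5,6,6,7,7,7,7,8,8,8,8,9,9,10,11,13,13,13,14,15,18,18,19]

Per-enzyme occurrences:
  EstVI GGCCCTA/4: at [8, 53, 66, 122, 141, 149, 187, 200, 218, 233, 240] ⇒ [12, 57, 70, 126, 145, 153, 191, 204, 222, 237, 244]
  YnoVI TTCTGC/4: at [156, 169, 181, 247] ⇒ [160, 173, 185, 251]
  BxoI GCTTC/2: at [1, 29, 34, 48, 96, 109, 115, 163, 179] ⇒ [3, 31, 36, 50, 98, 111, 117, 165, 181]
  TgoII CTGCTC/4: at [19, 76] ⇒ [23, 80]

Pooled cuts: [3, 12, 23, 31, 36, 50, 57, 70, 80, 98, 111, 117, 126, 145, 153, 160, 165, 173, 181, 185, 191, 204, 222, 237, 244, 251]

Fragment lengths:
  [0,3): 3 bp
  [3,12): 9 bp
  [12,23): 11 bp
  [23,31): 8 bp
  [31,36): 5 bp
  [36,50): 14 bp
  [50,57): 7 bp
  [57,70): 13 bp
  [70,80): 10 bp
  [80,98): 18 bp
  [98,111): 13 bp
  [111,117): 6 bp
  [117,126): 9 bp
  [126,145): 19 bp
  [145,153): 8 bp
  [153,160): 7 bp
  [160,165): 5 bp
  [165,173): 8 bp
  [173,181): 8 bp
  [181,185): 4 bp
  [185,191): 6 bp
  [191,204): 13 bp
  [204,222): 18 bp
  [222,237): 15 bp
  [237,244): 7 bp
  [244,251): 7 bp
  [251,255): 4 bp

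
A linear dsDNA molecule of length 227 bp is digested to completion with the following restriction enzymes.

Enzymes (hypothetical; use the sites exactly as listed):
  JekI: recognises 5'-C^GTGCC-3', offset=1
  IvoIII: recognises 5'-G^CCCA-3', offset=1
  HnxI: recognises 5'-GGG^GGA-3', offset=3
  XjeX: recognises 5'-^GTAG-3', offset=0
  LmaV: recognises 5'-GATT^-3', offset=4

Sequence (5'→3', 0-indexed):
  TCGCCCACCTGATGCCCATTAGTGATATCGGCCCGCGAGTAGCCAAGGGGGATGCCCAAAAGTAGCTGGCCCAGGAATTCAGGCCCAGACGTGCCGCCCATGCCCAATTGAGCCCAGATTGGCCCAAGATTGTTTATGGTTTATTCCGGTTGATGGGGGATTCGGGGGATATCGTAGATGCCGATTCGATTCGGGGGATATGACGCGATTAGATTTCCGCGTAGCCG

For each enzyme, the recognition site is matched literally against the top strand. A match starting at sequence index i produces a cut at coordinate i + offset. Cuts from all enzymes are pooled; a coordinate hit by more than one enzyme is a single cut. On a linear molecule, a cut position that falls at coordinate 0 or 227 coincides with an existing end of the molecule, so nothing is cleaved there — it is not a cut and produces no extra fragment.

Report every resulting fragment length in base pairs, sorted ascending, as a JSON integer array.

[2,3,4,4,5,5,5,5,5,6,6,7,7,7,7,8,8,9,10,11,11,13,14,15,24,26]

Per-enzyme occurrences:
  JekI (CGTGCC, off=1): starts [89] → cuts [90]
  IvoIII (GCCCA, off=1): starts [2, 13, 53, 68, 82, 95, 101, 111, 121] → cuts [3, 14, 54, 69, 83, 96, 102, 112, 122]
  HnxI (GGGGGA, off=3): starts [46, 154, 163, 192] → cuts [49, 157, 166, 195]
  XjeX (GTAG, off=0): starts [38, 61, 173, 220] → cuts [38, 61, 173, 220]
  LmaV (GATT, off=4): starts [116, 127, 158, 182, 187, 206, 211] → cuts [120, 131, 162, 186, 191, 210, 215]

Pooled cuts: [3, 14, 38, 49, 54, 61, 69, 83, 90, 96, 102, 112, 120, 122, 131, 157, 162, 166, 173, 186, 191, 195, 210, 215, 220]

Fragment lengths:
  [0,3): 3 bp
  [3,14): 11 bp
  [14,38): 24 bp
  [38,49): 11 bp
  [49,54): 5 bp
  [54,61): 7 bp
  [61,69): 8 bp
  [69,83): 14 bp
  [83,90): 7 bp
  [90,96): 6 bp
  [96,102): 6 bp
  [102,112): 10 bp
  [112,120): 8 bp
  [120,122): 2 bp
  [122,131): 9 bp
  [131,157): 26 bp
  [157,162): 5 bp
  [162,166): 4 bp
  [166,173): 7 bp
  [173,186): 13 bp
  [186,191): 5 bp
  [191,195): 4 bp
  [195,210): 15 bp
  [210,215): 5 bp
  [215,220): 5 bp
  [220,227): 7 bp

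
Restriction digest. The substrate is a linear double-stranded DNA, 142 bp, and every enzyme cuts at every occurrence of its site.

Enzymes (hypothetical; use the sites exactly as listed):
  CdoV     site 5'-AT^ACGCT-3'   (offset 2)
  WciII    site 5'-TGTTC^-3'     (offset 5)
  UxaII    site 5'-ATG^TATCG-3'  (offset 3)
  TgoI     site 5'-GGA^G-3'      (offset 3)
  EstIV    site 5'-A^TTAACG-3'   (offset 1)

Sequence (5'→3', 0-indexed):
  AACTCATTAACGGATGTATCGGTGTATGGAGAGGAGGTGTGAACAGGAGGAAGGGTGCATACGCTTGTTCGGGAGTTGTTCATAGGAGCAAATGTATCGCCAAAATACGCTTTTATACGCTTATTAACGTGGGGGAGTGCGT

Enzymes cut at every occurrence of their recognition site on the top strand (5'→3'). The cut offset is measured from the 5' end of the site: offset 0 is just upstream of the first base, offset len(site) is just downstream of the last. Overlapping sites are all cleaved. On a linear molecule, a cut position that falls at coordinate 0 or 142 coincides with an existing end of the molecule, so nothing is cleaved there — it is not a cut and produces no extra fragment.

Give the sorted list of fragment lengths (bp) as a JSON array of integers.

[4,5,6,6,6,7,7,7,10,10,10,12,12,13,13,14]

Scan for sites:
  CdoV (ATACGCT, off=2): starts [58, 104, 114] → cuts [60, 106, 116]
  WciII (TGTTC, off=5): starts [65, 76] → cuts [70, 81]
  UxaII (ATGTATCG, off=3): starts [13, 91] → cuts [16, 94]
  TgoI (GGAG, off=3): starts [27, 32, 45, 71, 84, 133] → cuts [30, 35, 48, 74, 87, 136]
  EstIV (ATTAACG, off=1): starts [5, 122] → cuts [6, 123]

Pooled cuts: [6, 16, 30, 35, 48, 60, 70, 74, 81, 87, 94, 106, 116, 123, 136]

Fragments:
  [0,6): 6 bp
  [6,16): 10 bp
  [16,30): 14 bp
  [30,35): 5 bp
  [35,48): 13 bp
  [48,60): 12 bp
  [60,70): 10 bp
  [70,74): 4 bp
  [74,81): 7 bp
  [81,87): 6 bp
  [87,94): 7 bp
  [94,106): 12 bp
  [106,116): 10 bp
  [116,123): 7 bp
  [123,136): 13 bp
  [136,142): 6 bp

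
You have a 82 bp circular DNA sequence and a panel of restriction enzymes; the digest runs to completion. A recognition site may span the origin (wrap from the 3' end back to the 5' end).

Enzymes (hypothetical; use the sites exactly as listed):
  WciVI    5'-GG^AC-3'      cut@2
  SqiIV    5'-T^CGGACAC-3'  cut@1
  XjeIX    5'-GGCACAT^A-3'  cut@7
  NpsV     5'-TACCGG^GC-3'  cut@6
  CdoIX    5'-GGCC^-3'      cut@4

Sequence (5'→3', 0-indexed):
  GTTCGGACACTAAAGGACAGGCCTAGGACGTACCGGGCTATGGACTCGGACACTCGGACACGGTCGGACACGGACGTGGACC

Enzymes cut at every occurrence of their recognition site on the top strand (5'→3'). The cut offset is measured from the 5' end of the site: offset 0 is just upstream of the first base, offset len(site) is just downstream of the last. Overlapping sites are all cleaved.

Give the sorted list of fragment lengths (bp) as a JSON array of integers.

Site scan:
  WciVI GGAC/2: at [4, 14, 25, 41, 47, 55, 65, 71, 77] ⇒ [6, 16, 27, 43, 49, 57, 67, 73, 79]
  SqiIV TCGGACAC/1: at [2, 45, 53, 63] ⇒ [3, 46, 54, 64]
  XjeIX (GGCACATA, off=7): no sites
  NpsV TACCGGGC/6: at [30] ⇒ [36]
  CdoIX GGCC/4: at [19] ⇒ [23]

All cut coordinates (distinct, sorted): [3, 6, 16, 23, 27, 36, 43, 46, 49, 54, 57, 64, 67, 73, 79]

Fragment lengths:
  3→6: 3 bp
  6→16: 10 bp
  16→23: 7 bp
  23→27: 4 bp
  27→36: 9 bp
  36→43: 7 bp
  43→46: 3 bp
  46→49: 3 bp
  49→54: 5 bp
  54→57: 3 bp
  57→64: 7 bp
  64→67: 3 bp
  67→73: 6 bp
  73→79: 6 bp
  79→3 (wrap): 82-79+3 = 6 bp

[3,3,3,3,3,4,5,6,6,6,7,7,7,9,10]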